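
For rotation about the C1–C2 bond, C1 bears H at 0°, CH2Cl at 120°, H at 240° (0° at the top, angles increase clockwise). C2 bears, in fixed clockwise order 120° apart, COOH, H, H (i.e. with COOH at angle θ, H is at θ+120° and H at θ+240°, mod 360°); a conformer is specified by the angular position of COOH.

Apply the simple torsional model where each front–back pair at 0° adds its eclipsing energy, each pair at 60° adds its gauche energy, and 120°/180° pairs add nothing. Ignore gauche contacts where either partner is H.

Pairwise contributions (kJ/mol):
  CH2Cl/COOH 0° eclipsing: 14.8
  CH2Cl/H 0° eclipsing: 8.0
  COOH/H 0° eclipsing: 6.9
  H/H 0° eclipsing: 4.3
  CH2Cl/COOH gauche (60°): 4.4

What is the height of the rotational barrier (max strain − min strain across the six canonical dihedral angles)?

23.4 kJ/mol

COOH at 0° is eclipsed. H at 0° is eclipsed with COOH at 0° (6.9); CH2Cl at 120° is eclipsed with H at 120° (8.0); H at 240° is eclipsed with H at 240° (4.3). Total 19.2 kJ/mol.
COOH at 60° is staggered. CH2Cl at 120° is gauche with COOH at 60° (4.4). Total 4.4 kJ/mol.
COOH at 120° is eclipsed. H at 0° is eclipsed with H at 0° (4.3); CH2Cl at 120° is eclipsed with COOH at 120° (14.8); H at 240° is eclipsed with H at 240° (4.3). Total 23.4 kJ/mol.
COOH at 180° is staggered. CH2Cl at 120° is gauche with COOH at 180° (4.4). Total 4.4 kJ/mol.
COOH at 240° is eclipsed. H at 0° is eclipsed with H at 0° (4.3); CH2Cl at 120° is eclipsed with H at 120° (8.0); H at 240° is eclipsed with COOH at 240° (6.9). Total 19.2 kJ/mol.
COOH at 300° (staggered): no non-H gauche contacts → 0.0 kJ/mol.
Max at 120° (23.4 kJ/mol), min at 300° (0.0 kJ/mol); barrier = 23.4 kJ/mol.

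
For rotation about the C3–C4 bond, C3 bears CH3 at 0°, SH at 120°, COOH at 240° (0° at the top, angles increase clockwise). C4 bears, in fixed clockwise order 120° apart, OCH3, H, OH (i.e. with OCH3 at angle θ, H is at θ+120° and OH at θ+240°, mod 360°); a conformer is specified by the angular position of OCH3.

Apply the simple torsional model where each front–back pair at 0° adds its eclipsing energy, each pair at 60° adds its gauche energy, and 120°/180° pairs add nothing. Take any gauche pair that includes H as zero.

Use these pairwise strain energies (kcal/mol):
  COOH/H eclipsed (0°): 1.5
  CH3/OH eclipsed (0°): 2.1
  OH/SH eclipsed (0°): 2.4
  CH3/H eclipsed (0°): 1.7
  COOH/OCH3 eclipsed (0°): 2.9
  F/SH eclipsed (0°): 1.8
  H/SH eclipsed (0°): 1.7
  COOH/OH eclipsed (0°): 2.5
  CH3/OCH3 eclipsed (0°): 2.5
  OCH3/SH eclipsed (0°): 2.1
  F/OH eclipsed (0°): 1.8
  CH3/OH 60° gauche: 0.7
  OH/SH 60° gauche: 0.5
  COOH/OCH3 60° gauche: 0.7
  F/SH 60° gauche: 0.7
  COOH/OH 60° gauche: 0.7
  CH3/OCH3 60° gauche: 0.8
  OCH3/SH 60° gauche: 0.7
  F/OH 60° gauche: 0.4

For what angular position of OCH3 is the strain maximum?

240°

OCH3 at 0° is eclipsed. CH3 at 0° is eclipsed with OCH3 at 0° (2.5); SH at 120° is eclipsed with H at 120° (1.7); COOH at 240° is eclipsed with OH at 240° (2.5). Total 6.7 kcal/mol.
OCH3 at 60° is staggered. CH3 at 0° is gauche with OCH3 at 60° (0.8); CH3 at 0° is gauche with OH at 300° (0.7); SH at 120° is gauche with OCH3 at 60° (0.7); COOH at 240° is gauche with OH at 300° (0.7). Total 2.9 kcal/mol.
OCH3 at 120° is eclipsed. CH3 at 0° is eclipsed with OH at 0° (2.1); SH at 120° is eclipsed with OCH3 at 120° (2.1); COOH at 240° is eclipsed with H at 240° (1.5). Total 5.7 kcal/mol.
OCH3 at 180° is staggered. CH3 at 0° is gauche with OH at 60° (0.7); SH at 120° is gauche with OCH3 at 180° (0.7); SH at 120° is gauche with OH at 60° (0.5); COOH at 240° is gauche with OCH3 at 180° (0.7). Total 2.6 kcal/mol.
OCH3 at 240° is eclipsed. CH3 at 0° is eclipsed with H at 0° (1.7); SH at 120° is eclipsed with OH at 120° (2.4); COOH at 240° is eclipsed with OCH3 at 240° (2.9). Total 7.0 kcal/mol.
OCH3 at 300° is staggered. CH3 at 0° is gauche with OCH3 at 300° (0.8); SH at 120° is gauche with OH at 180° (0.5); COOH at 240° is gauche with OCH3 at 300° (0.7); COOH at 240° is gauche with OH at 180° (0.7). Total 2.7 kcal/mol.
The maximum (7.0 kcal/mol) occurs with OCH3 at 240°.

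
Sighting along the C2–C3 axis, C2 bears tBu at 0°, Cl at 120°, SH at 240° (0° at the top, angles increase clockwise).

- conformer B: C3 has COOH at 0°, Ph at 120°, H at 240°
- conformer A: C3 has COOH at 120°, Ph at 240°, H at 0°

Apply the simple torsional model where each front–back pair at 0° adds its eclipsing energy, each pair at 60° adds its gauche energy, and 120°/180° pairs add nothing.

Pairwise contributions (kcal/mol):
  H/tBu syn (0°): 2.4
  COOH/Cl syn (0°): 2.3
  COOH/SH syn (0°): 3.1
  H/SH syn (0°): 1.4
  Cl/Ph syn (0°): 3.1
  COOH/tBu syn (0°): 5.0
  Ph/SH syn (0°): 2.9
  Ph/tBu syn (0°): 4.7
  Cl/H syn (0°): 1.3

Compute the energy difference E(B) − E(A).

+1.9 kcal/mol

B (eclipsed): tBu–COOH eclipsed, Cl–Ph eclipsed, SH–H eclipsed; 5.0 + 3.1 + 1.4 = 9.5 kcal/mol.
A (eclipsed): tBu–H eclipsed, Cl–COOH eclipsed, SH–Ph eclipsed; 2.4 + 2.3 + 2.9 = 7.6 kcal/mol.
E(B) − E(A) = 9.5 − 7.6 = +1.9 kcal/mol.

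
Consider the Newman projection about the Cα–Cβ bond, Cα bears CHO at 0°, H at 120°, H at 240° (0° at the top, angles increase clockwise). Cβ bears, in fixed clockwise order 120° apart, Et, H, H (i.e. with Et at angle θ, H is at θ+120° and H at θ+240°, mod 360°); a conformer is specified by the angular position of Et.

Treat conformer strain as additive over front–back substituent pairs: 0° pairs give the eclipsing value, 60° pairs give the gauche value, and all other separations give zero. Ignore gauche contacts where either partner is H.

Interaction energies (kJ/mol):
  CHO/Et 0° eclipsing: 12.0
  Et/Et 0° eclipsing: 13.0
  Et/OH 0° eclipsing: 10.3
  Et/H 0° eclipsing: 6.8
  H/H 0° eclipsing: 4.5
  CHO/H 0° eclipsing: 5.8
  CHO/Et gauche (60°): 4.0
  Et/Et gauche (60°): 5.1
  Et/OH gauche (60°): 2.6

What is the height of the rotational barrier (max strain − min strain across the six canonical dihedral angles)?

21.0 kJ/mol

Et at 0° (eclipsed): CHO–Et eclipsed, H–H eclipsed, H–H eclipsed; 12.0 + 4.5 + 4.5 = 21.0 kJ/mol.
Et at 60° (staggered): CHO–Et gauche; 4.0 = 4.0 kJ/mol.
Et at 120° (eclipsed): CHO–H eclipsed, H–Et eclipsed, H–H eclipsed; 5.8 + 6.8 + 4.5 = 17.1 kJ/mol.
Et at 180° (staggered): no non-H gauche contacts → 0.0 kJ/mol.
Et at 240° (eclipsed): CHO–H eclipsed, H–H eclipsed, H–Et eclipsed; 5.8 + 4.5 + 6.8 = 17.1 kJ/mol.
Et at 300° (staggered): CHO–Et gauche; 4.0 = 4.0 kJ/mol.
Max at 0° (21.0 kJ/mol), min at 180° (0.0 kJ/mol); barrier = 21.0 kJ/mol.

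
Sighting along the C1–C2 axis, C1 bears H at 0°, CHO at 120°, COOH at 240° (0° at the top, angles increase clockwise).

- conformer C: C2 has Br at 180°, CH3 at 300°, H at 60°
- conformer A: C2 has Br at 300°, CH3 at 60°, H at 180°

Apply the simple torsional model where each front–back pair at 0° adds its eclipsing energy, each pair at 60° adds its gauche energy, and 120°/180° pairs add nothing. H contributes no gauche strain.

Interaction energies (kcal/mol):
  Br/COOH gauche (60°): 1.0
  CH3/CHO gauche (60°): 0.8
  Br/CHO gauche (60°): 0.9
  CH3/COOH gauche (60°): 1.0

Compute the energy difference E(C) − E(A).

+1.1 kcal/mol

C (staggered): CHO(120°)/Br(180°) gauche 0.9; COOH(240°)/Br(180°) gauche 1.0; COOH(240°)/CH3(300°) gauche 1.0 → 2.9 kcal/mol.
A (staggered): CHO(120°)/CH3(60°) gauche 0.8; COOH(240°)/Br(300°) gauche 1.0 → 1.8 kcal/mol.
E(C) − E(A) = 2.9 − 1.8 = +1.1 kcal/mol.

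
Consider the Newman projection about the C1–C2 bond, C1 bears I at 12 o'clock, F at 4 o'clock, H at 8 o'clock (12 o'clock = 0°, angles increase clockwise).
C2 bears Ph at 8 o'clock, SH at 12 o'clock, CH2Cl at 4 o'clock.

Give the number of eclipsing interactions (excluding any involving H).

2

Non-H eclipsing pairs: I(0°)/SH(0°); F(120°)/CH2Cl(120°) — 2 interactions.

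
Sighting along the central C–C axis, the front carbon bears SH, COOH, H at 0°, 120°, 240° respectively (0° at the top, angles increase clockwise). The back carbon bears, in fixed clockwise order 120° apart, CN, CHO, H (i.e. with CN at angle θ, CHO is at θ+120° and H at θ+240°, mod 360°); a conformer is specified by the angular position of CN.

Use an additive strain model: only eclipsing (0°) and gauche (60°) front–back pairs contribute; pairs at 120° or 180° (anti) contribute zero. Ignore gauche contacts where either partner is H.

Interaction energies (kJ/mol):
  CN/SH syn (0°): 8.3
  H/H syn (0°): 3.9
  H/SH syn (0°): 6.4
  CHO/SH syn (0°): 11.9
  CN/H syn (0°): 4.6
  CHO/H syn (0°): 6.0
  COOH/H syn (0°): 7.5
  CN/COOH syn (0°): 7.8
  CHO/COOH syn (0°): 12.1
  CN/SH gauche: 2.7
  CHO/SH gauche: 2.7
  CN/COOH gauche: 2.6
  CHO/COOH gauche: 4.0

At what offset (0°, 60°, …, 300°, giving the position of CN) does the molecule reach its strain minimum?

CN at 0° is eclipsed. SH at 0° is eclipsed with CN at 0° (8.3); COOH at 120° is eclipsed with CHO at 120° (12.1); H at 240° is eclipsed with H at 240° (3.9). Total 24.3 kJ/mol.
CN at 60° is staggered. SH at 0° is gauche with CN at 60° (2.7); COOH at 120° is gauche with CN at 60° (2.6); COOH at 120° is gauche with CHO at 180° (4.0). Total 9.3 kJ/mol.
CN at 120° is eclipsed. SH at 0° is eclipsed with H at 0° (6.4); COOH at 120° is eclipsed with CN at 120° (7.8); H at 240° is eclipsed with CHO at 240° (6.0). Total 20.2 kJ/mol.
CN at 180° is staggered. SH at 0° is gauche with CHO at 300° (2.7); COOH at 120° is gauche with CN at 180° (2.6). Total 5.3 kJ/mol.
CN at 240° is eclipsed. SH at 0° is eclipsed with CHO at 0° (11.9); COOH at 120° is eclipsed with H at 120° (7.5); H at 240° is eclipsed with CN at 240° (4.6). Total 24.0 kJ/mol.
CN at 300° is staggered. SH at 0° is gauche with CN at 300° (2.7); SH at 0° is gauche with CHO at 60° (2.7); COOH at 120° is gauche with CHO at 60° (4.0). Total 9.4 kJ/mol.
The minimum (5.3 kJ/mol) occurs with CN at 180°.

180°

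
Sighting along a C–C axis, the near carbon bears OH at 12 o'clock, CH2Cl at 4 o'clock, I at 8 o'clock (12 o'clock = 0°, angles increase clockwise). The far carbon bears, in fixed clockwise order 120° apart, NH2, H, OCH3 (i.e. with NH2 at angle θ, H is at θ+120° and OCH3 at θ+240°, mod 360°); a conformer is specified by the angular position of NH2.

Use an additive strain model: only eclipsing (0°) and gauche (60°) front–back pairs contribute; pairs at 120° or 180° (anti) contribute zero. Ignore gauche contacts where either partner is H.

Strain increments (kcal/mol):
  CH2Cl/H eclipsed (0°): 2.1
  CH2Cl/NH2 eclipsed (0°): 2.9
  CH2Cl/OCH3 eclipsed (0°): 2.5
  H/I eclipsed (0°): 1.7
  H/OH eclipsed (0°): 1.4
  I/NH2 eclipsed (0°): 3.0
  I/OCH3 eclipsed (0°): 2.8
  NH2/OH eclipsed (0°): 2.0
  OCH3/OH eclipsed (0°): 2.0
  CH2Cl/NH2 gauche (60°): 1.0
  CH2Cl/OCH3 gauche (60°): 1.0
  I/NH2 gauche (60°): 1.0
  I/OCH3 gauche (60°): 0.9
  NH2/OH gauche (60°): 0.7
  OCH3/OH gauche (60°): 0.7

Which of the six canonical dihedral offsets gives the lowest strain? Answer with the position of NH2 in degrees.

60°

NH2 at 0° (eclipsed): OH(0°)/NH2(0°) eclipsed 2.0; CH2Cl(120°)/H(120°) eclipsed 2.1; I(240°)/OCH3(240°) eclipsed 2.8 → 6.9 kcal/mol.
NH2 at 60° (staggered): OH(0°)/NH2(60°) gauche 0.7; OH(0°)/OCH3(300°) gauche 0.7; CH2Cl(120°)/NH2(60°) gauche 1.0; I(240°)/OCH3(300°) gauche 0.9 → 3.3 kcal/mol.
NH2 at 120° (eclipsed): OH(0°)/OCH3(0°) eclipsed 2.0; CH2Cl(120°)/NH2(120°) eclipsed 2.9; I(240°)/H(240°) eclipsed 1.7 → 6.6 kcal/mol.
NH2 at 180° (staggered): OH(0°)/OCH3(60°) gauche 0.7; CH2Cl(120°)/NH2(180°) gauche 1.0; CH2Cl(120°)/OCH3(60°) gauche 1.0; I(240°)/NH2(180°) gauche 1.0 → 3.7 kcal/mol.
NH2 at 240° (eclipsed): OH(0°)/H(0°) eclipsed 1.4; CH2Cl(120°)/OCH3(120°) eclipsed 2.5; I(240°)/NH2(240°) eclipsed 3.0 → 6.9 kcal/mol.
NH2 at 300° (staggered): OH(0°)/NH2(300°) gauche 0.7; CH2Cl(120°)/OCH3(180°) gauche 1.0; I(240°)/NH2(300°) gauche 1.0; I(240°)/OCH3(180°) gauche 0.9 → 3.6 kcal/mol.
The minimum (3.3 kcal/mol) occurs with NH2 at 60°.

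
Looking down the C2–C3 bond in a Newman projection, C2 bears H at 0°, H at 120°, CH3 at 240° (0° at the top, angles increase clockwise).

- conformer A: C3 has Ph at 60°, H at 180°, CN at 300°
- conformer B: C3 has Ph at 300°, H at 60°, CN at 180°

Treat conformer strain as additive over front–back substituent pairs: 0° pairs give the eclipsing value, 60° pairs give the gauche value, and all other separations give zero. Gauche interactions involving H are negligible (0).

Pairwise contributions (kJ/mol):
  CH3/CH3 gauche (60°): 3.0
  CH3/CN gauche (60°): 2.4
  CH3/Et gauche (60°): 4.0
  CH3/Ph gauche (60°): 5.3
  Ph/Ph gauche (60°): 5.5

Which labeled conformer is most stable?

A

A is staggered. CH3 at 240° is gauche with CN at 300° (2.4). Total 2.4 kJ/mol.
B is staggered. CH3 at 240° is gauche with Ph at 300° (5.3); CH3 at 240° is gauche with CN at 180° (2.4). Total 7.7 kJ/mol.
A has the lowest total (2.4 kJ/mol).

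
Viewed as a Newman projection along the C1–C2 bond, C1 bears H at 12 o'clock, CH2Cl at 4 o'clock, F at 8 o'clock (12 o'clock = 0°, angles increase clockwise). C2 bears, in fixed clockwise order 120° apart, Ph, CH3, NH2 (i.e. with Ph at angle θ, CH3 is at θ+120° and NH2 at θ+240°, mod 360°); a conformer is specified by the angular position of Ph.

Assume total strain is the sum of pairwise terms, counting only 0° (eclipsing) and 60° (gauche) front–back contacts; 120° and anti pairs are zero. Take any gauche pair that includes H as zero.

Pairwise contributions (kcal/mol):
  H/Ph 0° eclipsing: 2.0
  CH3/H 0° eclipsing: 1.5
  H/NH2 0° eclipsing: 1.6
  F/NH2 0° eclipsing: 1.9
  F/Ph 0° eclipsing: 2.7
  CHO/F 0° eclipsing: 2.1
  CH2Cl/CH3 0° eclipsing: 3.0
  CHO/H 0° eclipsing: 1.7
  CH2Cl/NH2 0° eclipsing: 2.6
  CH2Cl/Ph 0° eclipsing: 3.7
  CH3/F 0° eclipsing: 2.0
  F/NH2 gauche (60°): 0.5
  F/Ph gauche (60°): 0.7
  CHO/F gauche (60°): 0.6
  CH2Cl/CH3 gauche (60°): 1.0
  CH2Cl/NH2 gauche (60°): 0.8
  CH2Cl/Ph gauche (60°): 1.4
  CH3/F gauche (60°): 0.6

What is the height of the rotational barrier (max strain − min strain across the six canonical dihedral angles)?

4.3 kcal/mol

Ph at 0° (eclipsed): H(0°)/Ph(0°) eclipsed 2.0; CH2Cl(120°)/CH3(120°) eclipsed 3.0; F(240°)/NH2(240°) eclipsed 1.9 → 6.9 kcal/mol.
Ph at 60° (staggered): CH2Cl(120°)/Ph(60°) gauche 1.4; CH2Cl(120°)/CH3(180°) gauche 1.0; F(240°)/CH3(180°) gauche 0.6; F(240°)/NH2(300°) gauche 0.5 → 3.5 kcal/mol.
Ph at 120° (eclipsed): H(0°)/NH2(0°) eclipsed 1.6; CH2Cl(120°)/Ph(120°) eclipsed 3.7; F(240°)/CH3(240°) eclipsed 2.0 → 7.3 kcal/mol.
Ph at 180° (staggered): CH2Cl(120°)/Ph(180°) gauche 1.4; CH2Cl(120°)/NH2(60°) gauche 0.8; F(240°)/Ph(180°) gauche 0.7; F(240°)/CH3(300°) gauche 0.6 → 3.5 kcal/mol.
Ph at 240° (eclipsed): H(0°)/CH3(0°) eclipsed 1.5; CH2Cl(120°)/NH2(120°) eclipsed 2.6; F(240°)/Ph(240°) eclipsed 2.7 → 6.8 kcal/mol.
Ph at 300° (staggered): CH2Cl(120°)/CH3(60°) gauche 1.0; CH2Cl(120°)/NH2(180°) gauche 0.8; F(240°)/Ph(300°) gauche 0.7; F(240°)/NH2(180°) gauche 0.5 → 3.0 kcal/mol.
Max at 120° (7.3 kcal/mol), min at 300° (3.0 kcal/mol); barrier = 4.3 kcal/mol.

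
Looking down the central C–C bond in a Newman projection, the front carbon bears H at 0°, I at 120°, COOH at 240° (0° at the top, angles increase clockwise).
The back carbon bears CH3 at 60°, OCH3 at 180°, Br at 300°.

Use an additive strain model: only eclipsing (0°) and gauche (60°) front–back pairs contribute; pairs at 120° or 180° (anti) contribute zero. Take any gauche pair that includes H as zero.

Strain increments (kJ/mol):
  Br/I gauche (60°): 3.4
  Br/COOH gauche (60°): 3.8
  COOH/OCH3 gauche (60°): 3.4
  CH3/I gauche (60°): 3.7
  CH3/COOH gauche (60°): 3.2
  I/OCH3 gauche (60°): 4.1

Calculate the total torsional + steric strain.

This conformer (staggered): I–CH3 gauche, I–OCH3 gauche, COOH–OCH3 gauche, COOH–Br gauche; 3.7 + 4.1 + 3.4 + 3.8 = 15.0 kJ/mol.

15.0 kJ/mol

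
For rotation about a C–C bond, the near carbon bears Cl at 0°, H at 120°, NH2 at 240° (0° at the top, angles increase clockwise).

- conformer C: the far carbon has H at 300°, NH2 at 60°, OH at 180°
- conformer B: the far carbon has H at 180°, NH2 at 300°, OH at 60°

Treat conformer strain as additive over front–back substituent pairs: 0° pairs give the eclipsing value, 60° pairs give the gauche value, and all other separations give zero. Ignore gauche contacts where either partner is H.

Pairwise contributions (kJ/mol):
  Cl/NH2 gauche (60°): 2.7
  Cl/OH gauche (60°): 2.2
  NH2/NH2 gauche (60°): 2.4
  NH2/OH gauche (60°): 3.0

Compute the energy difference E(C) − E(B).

-1.6 kJ/mol

C is staggered. Cl at 0° is gauche with NH2 at 60° (2.7); NH2 at 240° is gauche with OH at 180° (3.0). Total 5.7 kJ/mol.
B is staggered. Cl at 0° is gauche with NH2 at 300° (2.7); Cl at 0° is gauche with OH at 60° (2.2); NH2 at 240° is gauche with NH2 at 300° (2.4). Total 7.3 kJ/mol.
E(C) − E(B) = 5.7 − 7.3 = -1.6 kJ/mol.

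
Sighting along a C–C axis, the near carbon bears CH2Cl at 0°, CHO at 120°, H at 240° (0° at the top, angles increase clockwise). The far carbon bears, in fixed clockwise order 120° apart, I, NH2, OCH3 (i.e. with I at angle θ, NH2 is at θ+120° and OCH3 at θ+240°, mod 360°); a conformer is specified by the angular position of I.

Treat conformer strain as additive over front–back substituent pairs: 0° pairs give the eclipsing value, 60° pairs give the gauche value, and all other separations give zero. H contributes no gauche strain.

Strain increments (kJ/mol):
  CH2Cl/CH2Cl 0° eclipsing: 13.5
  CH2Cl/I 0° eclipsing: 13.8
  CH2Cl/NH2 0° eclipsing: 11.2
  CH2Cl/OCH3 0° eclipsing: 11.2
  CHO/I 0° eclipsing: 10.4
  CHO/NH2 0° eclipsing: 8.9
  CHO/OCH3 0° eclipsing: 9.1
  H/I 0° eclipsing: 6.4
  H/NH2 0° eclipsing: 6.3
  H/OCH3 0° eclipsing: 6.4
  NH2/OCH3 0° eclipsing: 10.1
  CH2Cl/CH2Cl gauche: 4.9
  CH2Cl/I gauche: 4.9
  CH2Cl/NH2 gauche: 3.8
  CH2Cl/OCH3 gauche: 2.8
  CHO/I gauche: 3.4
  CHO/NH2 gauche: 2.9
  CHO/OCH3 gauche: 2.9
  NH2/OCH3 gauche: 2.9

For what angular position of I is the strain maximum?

0°

I at 0° (eclipsed): CH2Cl(0°)/I(0°) eclipsed 13.8; CHO(120°)/NH2(120°) eclipsed 8.9; H(240°)/OCH3(240°) eclipsed 6.4 → 29.1 kJ/mol.
I at 60° (staggered): CH2Cl(0°)/I(60°) gauche 4.9; CH2Cl(0°)/OCH3(300°) gauche 2.8; CHO(120°)/I(60°) gauche 3.4; CHO(120°)/NH2(180°) gauche 2.9 → 14.0 kJ/mol.
I at 120° (eclipsed): CH2Cl(0°)/OCH3(0°) eclipsed 11.2; CHO(120°)/I(120°) eclipsed 10.4; H(240°)/NH2(240°) eclipsed 6.3 → 27.9 kJ/mol.
I at 180° (staggered): CH2Cl(0°)/NH2(300°) gauche 3.8; CH2Cl(0°)/OCH3(60°) gauche 2.8; CHO(120°)/I(180°) gauche 3.4; CHO(120°)/OCH3(60°) gauche 2.9 → 12.9 kJ/mol.
I at 240° (eclipsed): CH2Cl(0°)/NH2(0°) eclipsed 11.2; CHO(120°)/OCH3(120°) eclipsed 9.1; H(240°)/I(240°) eclipsed 6.4 → 26.7 kJ/mol.
I at 300° (staggered): CH2Cl(0°)/I(300°) gauche 4.9; CH2Cl(0°)/NH2(60°) gauche 3.8; CHO(120°)/NH2(60°) gauche 2.9; CHO(120°)/OCH3(180°) gauche 2.9 → 14.5 kJ/mol.
The maximum (29.1 kJ/mol) occurs with I at 0°.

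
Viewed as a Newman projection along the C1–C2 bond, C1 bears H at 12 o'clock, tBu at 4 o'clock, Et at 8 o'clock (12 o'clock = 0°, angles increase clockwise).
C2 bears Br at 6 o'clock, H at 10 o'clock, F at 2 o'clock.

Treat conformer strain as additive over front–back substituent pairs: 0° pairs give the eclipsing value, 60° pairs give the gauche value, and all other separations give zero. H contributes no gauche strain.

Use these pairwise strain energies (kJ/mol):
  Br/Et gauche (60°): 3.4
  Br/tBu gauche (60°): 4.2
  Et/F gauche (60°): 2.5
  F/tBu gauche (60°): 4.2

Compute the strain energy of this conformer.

11.8 kJ/mol

This conformer is staggered. tBu at 120° is gauche with Br at 180° (4.2); tBu at 120° is gauche with F at 60° (4.2); Et at 240° is gauche with Br at 180° (3.4). Total 11.8 kJ/mol.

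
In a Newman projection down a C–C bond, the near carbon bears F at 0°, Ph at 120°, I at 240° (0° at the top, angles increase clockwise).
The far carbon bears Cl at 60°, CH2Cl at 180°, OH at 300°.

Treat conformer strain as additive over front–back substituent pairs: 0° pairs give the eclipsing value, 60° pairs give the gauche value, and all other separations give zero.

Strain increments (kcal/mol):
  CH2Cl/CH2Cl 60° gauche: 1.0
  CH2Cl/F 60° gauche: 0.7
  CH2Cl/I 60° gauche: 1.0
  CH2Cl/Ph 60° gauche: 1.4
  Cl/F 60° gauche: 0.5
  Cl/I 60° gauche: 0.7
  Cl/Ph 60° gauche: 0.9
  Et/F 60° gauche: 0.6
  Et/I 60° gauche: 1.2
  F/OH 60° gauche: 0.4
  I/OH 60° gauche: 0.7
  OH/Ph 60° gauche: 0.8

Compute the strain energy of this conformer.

4.9 kcal/mol

This conformer (staggered): F–Cl gauche, F–OH gauche, Ph–Cl gauche, Ph–CH2Cl gauche, I–CH2Cl gauche, I–OH gauche; 0.5 + 0.4 + 0.9 + 1.4 + 1.0 + 0.7 = 4.9 kcal/mol.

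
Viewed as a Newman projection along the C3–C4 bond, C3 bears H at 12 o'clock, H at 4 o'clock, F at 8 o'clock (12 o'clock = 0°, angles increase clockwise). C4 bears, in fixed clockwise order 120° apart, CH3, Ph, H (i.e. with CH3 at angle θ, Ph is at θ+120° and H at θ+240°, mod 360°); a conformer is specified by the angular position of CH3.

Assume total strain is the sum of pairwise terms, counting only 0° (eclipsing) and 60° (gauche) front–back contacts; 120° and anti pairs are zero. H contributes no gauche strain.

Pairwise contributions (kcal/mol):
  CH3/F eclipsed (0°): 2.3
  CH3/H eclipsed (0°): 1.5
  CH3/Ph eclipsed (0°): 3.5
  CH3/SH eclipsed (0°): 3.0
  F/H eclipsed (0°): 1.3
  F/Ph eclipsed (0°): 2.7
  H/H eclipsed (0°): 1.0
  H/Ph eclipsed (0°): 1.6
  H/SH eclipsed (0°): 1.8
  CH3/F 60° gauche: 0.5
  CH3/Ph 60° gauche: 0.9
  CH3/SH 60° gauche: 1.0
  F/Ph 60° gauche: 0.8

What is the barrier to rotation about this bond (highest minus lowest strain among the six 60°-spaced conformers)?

4.7 kcal/mol

CH3 at 0° (eclipsed): H(0°)/CH3(0°) eclipsed 1.5; H(120°)/Ph(120°) eclipsed 1.6; F(240°)/H(240°) eclipsed 1.3 → 4.4 kcal/mol.
CH3 at 60° (staggered): F(240°)/Ph(180°) gauche 0.8 → 0.8 kcal/mol.
CH3 at 120° (eclipsed): H(0°)/H(0°) eclipsed 1.0; H(120°)/CH3(120°) eclipsed 1.5; F(240°)/Ph(240°) eclipsed 2.7 → 5.2 kcal/mol.
CH3 at 180° (staggered): F(240°)/CH3(180°) gauche 0.5; F(240°)/Ph(300°) gauche 0.8 → 1.3 kcal/mol.
CH3 at 240° (eclipsed): H(0°)/Ph(0°) eclipsed 1.6; H(120°)/H(120°) eclipsed 1.0; F(240°)/CH3(240°) eclipsed 2.3 → 4.9 kcal/mol.
CH3 at 300° (staggered): F(240°)/CH3(300°) gauche 0.5 → 0.5 kcal/mol.
Max at 120° (5.2 kcal/mol), min at 300° (0.5 kcal/mol); barrier = 4.7 kcal/mol.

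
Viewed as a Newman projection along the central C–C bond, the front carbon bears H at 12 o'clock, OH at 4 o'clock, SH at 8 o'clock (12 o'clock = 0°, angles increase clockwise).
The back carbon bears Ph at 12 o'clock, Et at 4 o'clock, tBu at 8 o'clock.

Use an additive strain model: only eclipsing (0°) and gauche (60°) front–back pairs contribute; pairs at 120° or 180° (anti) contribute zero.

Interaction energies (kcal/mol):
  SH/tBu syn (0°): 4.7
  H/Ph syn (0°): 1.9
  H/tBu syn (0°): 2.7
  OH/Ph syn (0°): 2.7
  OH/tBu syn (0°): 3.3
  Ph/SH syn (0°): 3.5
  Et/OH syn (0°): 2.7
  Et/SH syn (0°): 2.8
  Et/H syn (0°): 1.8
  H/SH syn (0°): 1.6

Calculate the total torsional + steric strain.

This conformer (eclipsed): H–Ph eclipsed, OH–Et eclipsed, SH–tBu eclipsed; 1.9 + 2.7 + 4.7 = 9.3 kcal/mol.

9.3 kcal/mol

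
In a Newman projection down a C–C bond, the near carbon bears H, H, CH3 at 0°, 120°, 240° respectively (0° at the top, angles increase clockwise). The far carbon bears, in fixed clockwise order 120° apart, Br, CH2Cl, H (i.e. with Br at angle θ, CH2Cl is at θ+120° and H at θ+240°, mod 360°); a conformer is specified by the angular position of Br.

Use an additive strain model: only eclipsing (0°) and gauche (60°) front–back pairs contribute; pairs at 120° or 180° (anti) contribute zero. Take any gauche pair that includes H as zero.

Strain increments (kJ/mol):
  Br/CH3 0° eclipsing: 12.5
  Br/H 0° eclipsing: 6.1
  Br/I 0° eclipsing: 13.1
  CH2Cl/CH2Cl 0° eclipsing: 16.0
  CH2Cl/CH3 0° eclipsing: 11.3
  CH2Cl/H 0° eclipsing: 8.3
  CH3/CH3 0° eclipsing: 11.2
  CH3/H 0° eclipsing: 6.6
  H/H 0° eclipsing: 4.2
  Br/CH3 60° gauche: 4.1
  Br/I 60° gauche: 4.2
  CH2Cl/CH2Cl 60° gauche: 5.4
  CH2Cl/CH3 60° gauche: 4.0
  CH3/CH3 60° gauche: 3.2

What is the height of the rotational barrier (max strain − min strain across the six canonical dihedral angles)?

Br at 0° (eclipsed): H–Br eclipsed, H–CH2Cl eclipsed, CH3–H eclipsed; 6.1 + 8.3 + 6.6 = 21.0 kJ/mol.
Br at 60° (staggered): CH3–CH2Cl gauche; 4.0 = 4.0 kJ/mol.
Br at 120° (eclipsed): H–H eclipsed, H–Br eclipsed, CH3–CH2Cl eclipsed; 4.2 + 6.1 + 11.3 = 21.6 kJ/mol.
Br at 180° (staggered): CH3–Br gauche, CH3–CH2Cl gauche; 4.1 + 4.0 = 8.1 kJ/mol.
Br at 240° (eclipsed): H–CH2Cl eclipsed, H–H eclipsed, CH3–Br eclipsed; 8.3 + 4.2 + 12.5 = 25.0 kJ/mol.
Br at 300° (staggered): CH3–Br gauche; 4.1 = 4.1 kJ/mol.
Max at 240° (25.0 kJ/mol), min at 60° (4.0 kJ/mol); barrier = 21.0 kJ/mol.

21.0 kJ/mol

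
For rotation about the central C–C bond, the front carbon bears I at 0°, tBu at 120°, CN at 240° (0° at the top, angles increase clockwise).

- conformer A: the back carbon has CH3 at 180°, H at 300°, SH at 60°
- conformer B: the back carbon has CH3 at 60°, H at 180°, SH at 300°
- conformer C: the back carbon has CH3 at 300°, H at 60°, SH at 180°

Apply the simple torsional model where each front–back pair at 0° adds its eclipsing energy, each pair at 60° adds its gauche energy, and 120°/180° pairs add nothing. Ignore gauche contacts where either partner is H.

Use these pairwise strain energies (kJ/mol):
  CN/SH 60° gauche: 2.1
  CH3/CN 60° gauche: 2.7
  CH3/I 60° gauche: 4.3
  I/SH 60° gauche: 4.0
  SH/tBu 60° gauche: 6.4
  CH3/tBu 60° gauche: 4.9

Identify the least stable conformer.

A

A (staggered): I(0°)/SH(60°) gauche 4.0; tBu(120°)/CH3(180°) gauche 4.9; tBu(120°)/SH(60°) gauche 6.4; CN(240°)/CH3(180°) gauche 2.7 → 18.0 kJ/mol.
B (staggered): I(0°)/CH3(60°) gauche 4.3; I(0°)/SH(300°) gauche 4.0; tBu(120°)/CH3(60°) gauche 4.9; CN(240°)/SH(300°) gauche 2.1 → 15.3 kJ/mol.
C (staggered): I(0°)/CH3(300°) gauche 4.3; tBu(120°)/SH(180°) gauche 6.4; CN(240°)/CH3(300°) gauche 2.7; CN(240°)/SH(180°) gauche 2.1 → 15.5 kJ/mol.
A has the highest total (18.0 kJ/mol).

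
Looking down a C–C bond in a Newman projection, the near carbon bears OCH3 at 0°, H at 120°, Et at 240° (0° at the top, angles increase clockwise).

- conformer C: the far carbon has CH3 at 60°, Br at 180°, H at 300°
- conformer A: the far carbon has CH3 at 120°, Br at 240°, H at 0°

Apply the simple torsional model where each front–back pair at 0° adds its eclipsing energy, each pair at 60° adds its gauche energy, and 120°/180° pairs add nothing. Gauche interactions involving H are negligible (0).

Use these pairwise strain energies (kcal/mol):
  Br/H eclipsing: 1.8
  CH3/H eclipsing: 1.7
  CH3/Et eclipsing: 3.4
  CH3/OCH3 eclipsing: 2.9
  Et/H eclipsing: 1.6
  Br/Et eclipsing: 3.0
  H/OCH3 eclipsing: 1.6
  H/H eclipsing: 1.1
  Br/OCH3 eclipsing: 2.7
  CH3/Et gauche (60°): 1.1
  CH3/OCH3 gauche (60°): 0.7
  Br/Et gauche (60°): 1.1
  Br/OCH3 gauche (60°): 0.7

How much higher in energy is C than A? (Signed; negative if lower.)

C is staggered. OCH3 at 0° is gauche with CH3 at 60° (0.7); Et at 240° is gauche with Br at 180° (1.1). Total 1.8 kcal/mol.
A is eclipsed. OCH3 at 0° is eclipsed with H at 0° (1.6); H at 120° is eclipsed with CH3 at 120° (1.7); Et at 240° is eclipsed with Br at 240° (3.0). Total 6.3 kcal/mol.
E(C) − E(A) = 1.8 − 6.3 = -4.5 kcal/mol.

-4.5 kcal/mol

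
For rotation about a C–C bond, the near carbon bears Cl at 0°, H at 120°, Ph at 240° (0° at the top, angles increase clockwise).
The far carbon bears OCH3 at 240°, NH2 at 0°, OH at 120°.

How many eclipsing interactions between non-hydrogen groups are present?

Non-H eclipsing pairs: Cl(0°)/NH2(0°); Ph(240°)/OCH3(240°) — 2 interactions.

2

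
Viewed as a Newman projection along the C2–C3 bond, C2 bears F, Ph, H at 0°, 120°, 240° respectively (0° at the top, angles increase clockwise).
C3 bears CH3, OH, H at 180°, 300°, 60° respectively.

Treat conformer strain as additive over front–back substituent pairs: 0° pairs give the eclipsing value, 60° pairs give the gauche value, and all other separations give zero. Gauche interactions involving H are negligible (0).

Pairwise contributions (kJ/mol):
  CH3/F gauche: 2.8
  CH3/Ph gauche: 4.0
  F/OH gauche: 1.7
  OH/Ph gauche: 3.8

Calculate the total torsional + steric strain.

This conformer (staggered): F–OH gauche, Ph–CH3 gauche; 1.7 + 4.0 = 5.7 kJ/mol.

5.7 kJ/mol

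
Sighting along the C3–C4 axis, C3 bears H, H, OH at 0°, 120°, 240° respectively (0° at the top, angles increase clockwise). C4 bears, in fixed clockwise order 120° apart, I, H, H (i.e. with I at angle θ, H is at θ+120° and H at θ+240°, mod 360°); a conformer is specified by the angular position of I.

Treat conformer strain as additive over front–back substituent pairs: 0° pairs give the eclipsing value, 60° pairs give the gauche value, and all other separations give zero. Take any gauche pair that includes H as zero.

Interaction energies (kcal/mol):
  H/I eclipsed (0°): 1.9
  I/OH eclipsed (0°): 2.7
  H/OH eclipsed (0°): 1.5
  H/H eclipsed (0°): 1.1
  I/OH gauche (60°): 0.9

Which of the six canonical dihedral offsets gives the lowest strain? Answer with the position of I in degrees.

I at 0° is eclipsed. H at 0° is eclipsed with I at 0° (1.9); H at 120° is eclipsed with H at 120° (1.1); OH at 240° is eclipsed with H at 240° (1.5). Total 4.5 kcal/mol.
I at 60° (staggered): no non-H gauche contacts → 0.0 kcal/mol.
I at 120° is eclipsed. H at 0° is eclipsed with H at 0° (1.1); H at 120° is eclipsed with I at 120° (1.9); OH at 240° is eclipsed with H at 240° (1.5). Total 4.5 kcal/mol.
I at 180° is staggered. OH at 240° is gauche with I at 180° (0.9). Total 0.9 kcal/mol.
I at 240° is eclipsed. H at 0° is eclipsed with H at 0° (1.1); H at 120° is eclipsed with H at 120° (1.1); OH at 240° is eclipsed with I at 240° (2.7). Total 4.9 kcal/mol.
I at 300° is staggered. OH at 240° is gauche with I at 300° (0.9). Total 0.9 kcal/mol.
The minimum (0.0 kcal/mol) occurs with I at 60°.

60°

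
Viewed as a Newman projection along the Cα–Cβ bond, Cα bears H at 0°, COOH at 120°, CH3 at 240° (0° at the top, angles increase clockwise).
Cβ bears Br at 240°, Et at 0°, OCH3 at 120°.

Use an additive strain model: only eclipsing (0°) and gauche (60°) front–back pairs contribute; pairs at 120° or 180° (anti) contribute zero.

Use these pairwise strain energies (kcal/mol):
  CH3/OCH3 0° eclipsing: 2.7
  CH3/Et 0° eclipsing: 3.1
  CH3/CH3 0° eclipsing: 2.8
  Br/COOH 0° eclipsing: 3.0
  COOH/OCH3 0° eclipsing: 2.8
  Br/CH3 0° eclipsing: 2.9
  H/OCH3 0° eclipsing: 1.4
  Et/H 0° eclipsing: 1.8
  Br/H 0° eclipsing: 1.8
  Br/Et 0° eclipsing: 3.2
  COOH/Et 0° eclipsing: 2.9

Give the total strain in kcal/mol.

7.5 kcal/mol

This conformer (eclipsed): H(0°)/Et(0°) eclipsed 1.8; COOH(120°)/OCH3(120°) eclipsed 2.8; CH3(240°)/Br(240°) eclipsed 2.9 → 7.5 kcal/mol.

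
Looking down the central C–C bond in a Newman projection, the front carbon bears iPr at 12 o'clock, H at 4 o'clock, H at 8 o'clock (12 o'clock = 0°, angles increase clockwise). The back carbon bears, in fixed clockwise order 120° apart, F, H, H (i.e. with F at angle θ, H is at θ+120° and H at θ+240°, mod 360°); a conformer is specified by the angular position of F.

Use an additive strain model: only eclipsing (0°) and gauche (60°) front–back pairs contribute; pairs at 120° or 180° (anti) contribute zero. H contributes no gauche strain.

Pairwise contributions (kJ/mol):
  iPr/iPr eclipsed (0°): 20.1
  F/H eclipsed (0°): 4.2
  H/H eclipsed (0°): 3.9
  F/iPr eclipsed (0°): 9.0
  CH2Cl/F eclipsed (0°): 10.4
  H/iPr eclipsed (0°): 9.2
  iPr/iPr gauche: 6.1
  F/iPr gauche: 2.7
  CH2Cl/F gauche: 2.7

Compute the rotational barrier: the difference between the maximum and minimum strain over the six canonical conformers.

F at 0° (eclipsed): iPr–F eclipsed, H–H eclipsed, H–H eclipsed; 9.0 + 3.9 + 3.9 = 16.8 kJ/mol.
F at 60° (staggered): iPr–F gauche; 2.7 = 2.7 kJ/mol.
F at 120° (eclipsed): iPr–H eclipsed, H–F eclipsed, H–H eclipsed; 9.2 + 4.2 + 3.9 = 17.3 kJ/mol.
F at 180° (staggered): no non-H gauche contacts → 0.0 kJ/mol.
F at 240° (eclipsed): iPr–H eclipsed, H–H eclipsed, H–F eclipsed; 9.2 + 3.9 + 4.2 = 17.3 kJ/mol.
F at 300° (staggered): iPr–F gauche; 2.7 = 2.7 kJ/mol.
Max at 120° (17.3 kJ/mol), min at 180° (0.0 kJ/mol); barrier = 17.3 kJ/mol.

17.3 kJ/mol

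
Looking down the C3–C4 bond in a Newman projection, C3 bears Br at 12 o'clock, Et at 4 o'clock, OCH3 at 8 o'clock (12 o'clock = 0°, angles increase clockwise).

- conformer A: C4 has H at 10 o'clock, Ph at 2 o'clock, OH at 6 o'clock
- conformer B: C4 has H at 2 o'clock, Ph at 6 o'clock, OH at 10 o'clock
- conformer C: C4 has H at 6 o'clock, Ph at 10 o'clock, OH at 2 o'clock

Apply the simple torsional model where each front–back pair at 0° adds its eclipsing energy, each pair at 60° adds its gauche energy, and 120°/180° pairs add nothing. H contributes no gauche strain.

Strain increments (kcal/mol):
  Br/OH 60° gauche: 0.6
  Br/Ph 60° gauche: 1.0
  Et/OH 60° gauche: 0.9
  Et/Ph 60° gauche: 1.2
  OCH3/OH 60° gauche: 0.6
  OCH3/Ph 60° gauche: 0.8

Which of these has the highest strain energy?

A

A (staggered): Br(0°)/Ph(60°) gauche 1.0; Et(120°)/Ph(60°) gauche 1.2; Et(120°)/OH(180°) gauche 0.9; OCH3(240°)/OH(180°) gauche 0.6 → 3.7 kcal/mol.
B (staggered): Br(0°)/OH(300°) gauche 0.6; Et(120°)/Ph(180°) gauche 1.2; OCH3(240°)/Ph(180°) gauche 0.8; OCH3(240°)/OH(300°) gauche 0.6 → 3.2 kcal/mol.
C (staggered): Br(0°)/Ph(300°) gauche 1.0; Br(0°)/OH(60°) gauche 0.6; Et(120°)/OH(60°) gauche 0.9; OCH3(240°)/Ph(300°) gauche 0.8 → 3.3 kcal/mol.
A has the highest total (3.7 kcal/mol).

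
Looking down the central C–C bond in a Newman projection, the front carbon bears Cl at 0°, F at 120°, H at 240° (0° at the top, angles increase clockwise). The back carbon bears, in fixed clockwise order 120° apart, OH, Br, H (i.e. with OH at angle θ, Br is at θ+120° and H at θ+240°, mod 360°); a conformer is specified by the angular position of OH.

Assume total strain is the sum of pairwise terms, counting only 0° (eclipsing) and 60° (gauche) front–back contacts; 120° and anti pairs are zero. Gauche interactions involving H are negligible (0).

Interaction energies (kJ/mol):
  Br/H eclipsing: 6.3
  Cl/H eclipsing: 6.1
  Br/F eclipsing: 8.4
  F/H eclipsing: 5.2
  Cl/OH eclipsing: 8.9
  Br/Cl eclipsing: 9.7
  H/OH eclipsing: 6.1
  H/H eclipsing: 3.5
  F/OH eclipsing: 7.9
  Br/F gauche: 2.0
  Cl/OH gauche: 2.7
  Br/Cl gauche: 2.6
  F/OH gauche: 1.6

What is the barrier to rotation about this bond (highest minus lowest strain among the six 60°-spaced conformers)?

16.8 kJ/mol

OH at 0° (eclipsed): Cl–OH eclipsed, F–Br eclipsed, H–H eclipsed; 8.9 + 8.4 + 3.5 = 20.8 kJ/mol.
OH at 60° (staggered): Cl–OH gauche, F–OH gauche, F–Br gauche; 2.7 + 1.6 + 2.0 = 6.3 kJ/mol.
OH at 120° (eclipsed): Cl–H eclipsed, F–OH eclipsed, H–Br eclipsed; 6.1 + 7.9 + 6.3 = 20.3 kJ/mol.
OH at 180° (staggered): Cl–Br gauche, F–OH gauche; 2.6 + 1.6 = 4.2 kJ/mol.
OH at 240° (eclipsed): Cl–Br eclipsed, F–H eclipsed, H–OH eclipsed; 9.7 + 5.2 + 6.1 = 21.0 kJ/mol.
OH at 300° (staggered): Cl–OH gauche, Cl–Br gauche, F–Br gauche; 2.7 + 2.6 + 2.0 = 7.3 kJ/mol.
Max at 240° (21.0 kJ/mol), min at 180° (4.2 kJ/mol); barrier = 16.8 kJ/mol.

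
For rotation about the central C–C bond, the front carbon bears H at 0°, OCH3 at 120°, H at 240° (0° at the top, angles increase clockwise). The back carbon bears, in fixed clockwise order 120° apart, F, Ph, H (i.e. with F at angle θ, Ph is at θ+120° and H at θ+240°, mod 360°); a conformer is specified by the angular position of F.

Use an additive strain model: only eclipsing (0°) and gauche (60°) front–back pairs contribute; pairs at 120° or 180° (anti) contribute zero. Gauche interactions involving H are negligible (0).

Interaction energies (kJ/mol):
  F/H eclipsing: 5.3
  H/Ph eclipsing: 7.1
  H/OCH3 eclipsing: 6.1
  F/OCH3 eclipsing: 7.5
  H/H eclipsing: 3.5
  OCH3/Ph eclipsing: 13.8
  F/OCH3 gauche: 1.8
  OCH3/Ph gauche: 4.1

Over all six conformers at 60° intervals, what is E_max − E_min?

F at 0° (eclipsed): H–F eclipsed, OCH3–Ph eclipsed, H–H eclipsed; 5.3 + 13.8 + 3.5 = 22.6 kJ/mol.
F at 60° (staggered): OCH3–F gauche, OCH3–Ph gauche; 1.8 + 4.1 = 5.9 kJ/mol.
F at 120° (eclipsed): H–H eclipsed, OCH3–F eclipsed, H–Ph eclipsed; 3.5 + 7.5 + 7.1 = 18.1 kJ/mol.
F at 180° (staggered): OCH3–F gauche; 1.8 = 1.8 kJ/mol.
F at 240° (eclipsed): H–Ph eclipsed, OCH3–H eclipsed, H–F eclipsed; 7.1 + 6.1 + 5.3 = 18.5 kJ/mol.
F at 300° (staggered): OCH3–Ph gauche; 4.1 = 4.1 kJ/mol.
Max at 0° (22.6 kJ/mol), min at 180° (1.8 kJ/mol); barrier = 20.8 kJ/mol.

20.8 kJ/mol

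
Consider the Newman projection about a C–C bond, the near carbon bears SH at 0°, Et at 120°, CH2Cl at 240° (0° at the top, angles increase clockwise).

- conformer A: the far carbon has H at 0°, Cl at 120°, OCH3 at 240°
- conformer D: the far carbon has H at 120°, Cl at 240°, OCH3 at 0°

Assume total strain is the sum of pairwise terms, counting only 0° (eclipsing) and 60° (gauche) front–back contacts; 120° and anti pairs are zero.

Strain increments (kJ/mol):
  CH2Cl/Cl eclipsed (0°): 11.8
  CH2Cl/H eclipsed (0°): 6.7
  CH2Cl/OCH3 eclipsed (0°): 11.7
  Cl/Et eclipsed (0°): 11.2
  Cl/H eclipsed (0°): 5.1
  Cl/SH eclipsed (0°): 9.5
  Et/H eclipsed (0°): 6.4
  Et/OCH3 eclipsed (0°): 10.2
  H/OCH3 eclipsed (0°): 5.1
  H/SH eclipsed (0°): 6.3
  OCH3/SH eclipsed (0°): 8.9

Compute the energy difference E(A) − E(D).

+2.1 kJ/mol

A (eclipsed): SH(0°)/H(0°) eclipsed 6.3; Et(120°)/Cl(120°) eclipsed 11.2; CH2Cl(240°)/OCH3(240°) eclipsed 11.7 → 29.2 kJ/mol.
D (eclipsed): SH(0°)/OCH3(0°) eclipsed 8.9; Et(120°)/H(120°) eclipsed 6.4; CH2Cl(240°)/Cl(240°) eclipsed 11.8 → 27.1 kJ/mol.
E(A) − E(D) = 29.2 − 27.1 = +2.1 kJ/mol.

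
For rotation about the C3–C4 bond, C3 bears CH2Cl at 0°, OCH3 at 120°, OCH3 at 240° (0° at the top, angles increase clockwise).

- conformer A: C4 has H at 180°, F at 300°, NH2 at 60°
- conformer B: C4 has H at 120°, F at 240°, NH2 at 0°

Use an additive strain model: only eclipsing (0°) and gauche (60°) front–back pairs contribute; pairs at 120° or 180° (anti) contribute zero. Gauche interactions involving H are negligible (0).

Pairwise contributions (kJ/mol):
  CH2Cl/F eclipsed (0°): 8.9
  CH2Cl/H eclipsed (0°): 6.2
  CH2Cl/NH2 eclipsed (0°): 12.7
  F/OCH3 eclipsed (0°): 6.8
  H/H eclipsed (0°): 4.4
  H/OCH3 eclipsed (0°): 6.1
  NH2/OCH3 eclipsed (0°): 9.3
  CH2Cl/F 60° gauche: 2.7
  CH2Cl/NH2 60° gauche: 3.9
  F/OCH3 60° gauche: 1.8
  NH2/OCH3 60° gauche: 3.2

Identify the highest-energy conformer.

A (staggered): CH2Cl(0°)/F(300°) gauche 2.7; CH2Cl(0°)/NH2(60°) gauche 3.9; OCH3(120°)/NH2(60°) gauche 3.2; OCH3(240°)/F(300°) gauche 1.8 → 11.6 kJ/mol.
B (eclipsed): CH2Cl(0°)/NH2(0°) eclipsed 12.7; OCH3(120°)/H(120°) eclipsed 6.1; OCH3(240°)/F(240°) eclipsed 6.8 → 25.6 kJ/mol.
B has the highest total (25.6 kJ/mol).

B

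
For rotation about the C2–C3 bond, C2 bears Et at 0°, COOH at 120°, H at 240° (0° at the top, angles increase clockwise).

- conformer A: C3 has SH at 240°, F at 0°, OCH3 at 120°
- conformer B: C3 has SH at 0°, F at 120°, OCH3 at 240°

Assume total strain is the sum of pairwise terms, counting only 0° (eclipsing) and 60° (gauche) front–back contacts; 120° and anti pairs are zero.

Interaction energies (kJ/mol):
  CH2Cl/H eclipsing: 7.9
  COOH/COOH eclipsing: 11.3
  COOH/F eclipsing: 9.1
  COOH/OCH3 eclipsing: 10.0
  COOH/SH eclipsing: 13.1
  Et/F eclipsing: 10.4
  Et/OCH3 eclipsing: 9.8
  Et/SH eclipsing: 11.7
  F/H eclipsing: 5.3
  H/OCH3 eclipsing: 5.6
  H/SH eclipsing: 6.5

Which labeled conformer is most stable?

A (eclipsed): Et(0°)/F(0°) eclipsed 10.4; COOH(120°)/OCH3(120°) eclipsed 10.0; H(240°)/SH(240°) eclipsed 6.5 → 26.9 kJ/mol.
B (eclipsed): Et(0°)/SH(0°) eclipsed 11.7; COOH(120°)/F(120°) eclipsed 9.1; H(240°)/OCH3(240°) eclipsed 5.6 → 26.4 kJ/mol.
B has the lowest total (26.4 kJ/mol).

B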